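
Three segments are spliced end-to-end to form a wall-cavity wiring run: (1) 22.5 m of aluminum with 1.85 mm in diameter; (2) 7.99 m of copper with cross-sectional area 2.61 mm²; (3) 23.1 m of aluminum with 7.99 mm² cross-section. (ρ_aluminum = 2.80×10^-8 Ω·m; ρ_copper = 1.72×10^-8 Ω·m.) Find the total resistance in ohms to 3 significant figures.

Seg 1: A = π(d/2)² = π(9.2500e-04 m)² = 2.688e-06 m²
R_1 = (2.80×10^-8)(22.5)/(2.688e-06) = 0.2344 Ω
Seg 2: A = 2.61 mm² = 2.610e-06 m²
R_2 = (1.72×10^-8)(7.99)/(2.610e-06) = 0.05265 Ω
Seg 3: A = 7.99 mm² = 7.990e-06 m²
R_3 = (2.80×10^-8)(23.1)/(7.990e-06) = 0.08095 Ω
R_total = R_1 + R_2 + R_3 = 0.368 Ω

0.368 Ω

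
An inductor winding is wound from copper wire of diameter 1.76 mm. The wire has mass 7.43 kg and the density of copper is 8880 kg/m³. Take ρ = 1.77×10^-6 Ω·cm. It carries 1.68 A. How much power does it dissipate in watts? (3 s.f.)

ρ = 1.77×10^-6 Ω·cm = 1.77×10^-8 Ω·m
A = π(d/2)² = π(8.8000e-04 m)² = 2.4328e-06 m²
L = m/(density·A) = 7.43/(8880×2.4328e-06) = 343.9 m
R = ρL/A = (1.77×10^-8)(343.9)/(2.4328e-06) = 2.502 Ω
P = I²R = (1.68)² × 2.502 = 7.06 W

7.06 W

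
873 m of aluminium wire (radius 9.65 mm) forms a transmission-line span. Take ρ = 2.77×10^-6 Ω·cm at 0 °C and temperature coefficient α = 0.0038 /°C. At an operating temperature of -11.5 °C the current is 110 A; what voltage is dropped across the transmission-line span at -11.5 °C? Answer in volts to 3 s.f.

8.70 V

ρ = 2.77×10^-6 Ω·cm = 2.77×10^-8 Ω·m
A = πr² = π(9.6500e-03 m)² = 2.926e-04 m²
R₍0₎ = ρL/A = (2.77×10^-8)(873)/(2.926e-04) = 0.08266 Ω
R₍-11.5₎ = R₍0₎(1 + αΔT) = 0.08266 × (1 + 0.0038×-11.5) = 0.07905 Ω
V = IR = 110 × 0.07905 = 8.70 V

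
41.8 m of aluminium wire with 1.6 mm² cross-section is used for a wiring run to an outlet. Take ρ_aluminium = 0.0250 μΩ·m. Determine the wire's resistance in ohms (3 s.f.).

ρ = 0.0250 μΩ·m = 2.50×10^-8 Ω·m
A = 1.6 mm² = 1.600e-06 m²
R = ρL/A = (2.50×10^-8)(41.8 m)/(1.600e-06 m²) = 0.653 Ω

0.653 Ω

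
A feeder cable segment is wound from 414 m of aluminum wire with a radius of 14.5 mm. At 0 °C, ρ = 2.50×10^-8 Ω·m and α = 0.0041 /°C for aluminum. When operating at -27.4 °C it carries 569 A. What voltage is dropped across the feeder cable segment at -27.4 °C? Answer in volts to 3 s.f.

A = πr² = π(1.4500e-02 m)² = 6.605e-04 m²
R₍0₎ = ρL/A = (2.50×10^-8)(414)/(6.605e-04) = 0.01567 Ω
R₍-27.4₎ = R₍0₎(1 + αΔT) = 0.01567 × (1 + 0.0041×-27.4) = 0.01391 Ω
V = IR = 569 × 0.01391 = 7.91 V

7.91 V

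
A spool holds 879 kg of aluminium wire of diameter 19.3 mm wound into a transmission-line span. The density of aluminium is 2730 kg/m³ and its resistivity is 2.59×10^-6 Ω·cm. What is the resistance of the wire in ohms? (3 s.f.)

0.0974 Ω

ρ = 2.59×10^-6 Ω·cm = 2.59×10^-8 Ω·m
A = π(d/2)² = π(9.6500e-03 m)² = 2.9255e-04 m²
L = m/(density·A) = 879/(2730×2.9255e-04) = 1101 m
R = ρL/A = (2.59×10^-8)(1101)/(2.9255e-04) = 0.0974 Ω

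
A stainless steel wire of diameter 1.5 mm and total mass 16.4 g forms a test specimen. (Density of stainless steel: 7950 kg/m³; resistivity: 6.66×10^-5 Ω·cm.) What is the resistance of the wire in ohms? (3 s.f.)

0.440 Ω

ρ = 6.66×10^-5 Ω·cm = 6.66×10^-7 Ω·m
A = π(d/2)² = π(7.5000e-04 m)² = 1.7671e-06 m²
L = m/(density·A) = 0.0164/(7950×1.7671e-06) = 1.167 m
R = ρL/A = (6.66×10^-7)(1.167)/(1.7671e-06) = 0.440 Ω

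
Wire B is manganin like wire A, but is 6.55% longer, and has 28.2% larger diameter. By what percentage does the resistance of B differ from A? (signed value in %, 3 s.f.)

R ∝ L/d², so R_B/R_A = (1 + 6.55/100) × (1 + 28.2/100)⁻²
= 1.065 × 0.6085 = 0.6483
(R_B − R_A)/R_A = 0.6483 − 1 = -35.2%

-35.2%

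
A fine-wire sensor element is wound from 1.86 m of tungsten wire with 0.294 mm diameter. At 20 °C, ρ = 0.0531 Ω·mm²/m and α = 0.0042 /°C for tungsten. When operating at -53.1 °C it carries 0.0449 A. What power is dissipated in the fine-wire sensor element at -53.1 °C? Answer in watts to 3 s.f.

0.00203 W

ρ = 0.0531 Ω·mm²/m = 5.31×10^-8 Ω·m
A = π(d/2)² = π(1.4700e-04 m)² = 6.789e-08 m²
R₍20₎ = ρL/A = (5.31×10^-8)(1.86)/(6.789e-08) = 1.455 Ω
R₍-53.1₎ = R₍20₎(1 + αΔT) = 1.455 × (1 + 0.0042×-73.1) = 1.008 Ω
P = I²R = (0.0449)² × 1.008 = 0.00203 W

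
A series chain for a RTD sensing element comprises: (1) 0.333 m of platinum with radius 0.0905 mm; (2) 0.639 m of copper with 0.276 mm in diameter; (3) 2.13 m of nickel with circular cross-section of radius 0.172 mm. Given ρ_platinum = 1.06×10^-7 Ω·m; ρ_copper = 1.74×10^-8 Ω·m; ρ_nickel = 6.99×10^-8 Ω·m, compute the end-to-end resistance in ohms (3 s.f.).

Seg 1: A = πr² = π(9.0500e-05 m)² = 2.573e-08 m²
R_1 = (1.06×10^-7)(0.333)/(2.573e-08) = 1.372 Ω
Seg 2: A = π(d/2)² = π(1.3800e-04 m)² = 5.983e-08 m²
R_2 = (1.74×10^-8)(0.639)/(5.983e-08) = 0.1858 Ω
Seg 3: A = πr² = π(1.7200e-04 m)² = 9.294e-08 m²
R_3 = (6.99×10^-8)(2.13)/(9.294e-08) = 1.602 Ω
R_total = R_1 + R_2 + R_3 = 3.16 Ω

3.16 Ω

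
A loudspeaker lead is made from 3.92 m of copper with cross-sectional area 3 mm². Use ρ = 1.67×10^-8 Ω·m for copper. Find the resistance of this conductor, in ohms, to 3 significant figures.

A = 3 mm² = 3.000e-06 m²
R = ρL/A = (1.67×10^-8)(3.92 m)/(3.000e-06 m²) = 0.0218 Ω

0.0218 Ω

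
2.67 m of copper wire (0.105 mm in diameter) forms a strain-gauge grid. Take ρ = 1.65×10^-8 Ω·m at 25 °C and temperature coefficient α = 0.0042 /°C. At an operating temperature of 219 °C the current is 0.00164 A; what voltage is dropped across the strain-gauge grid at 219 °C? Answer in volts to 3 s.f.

A = π(d/2)² = π(5.2500e-05 m)² = 8.659e-09 m²
R₍25₎ = ρL/A = (1.65×10^-8)(2.67)/(8.659e-09) = 5.088 Ω
R₍219₎ = R₍25₎(1 + αΔT) = 5.088 × (1 + 0.0042×194) = 9.233 Ω
V = IR = 0.00164 × 9.233 = 0.0151 V

0.0151 V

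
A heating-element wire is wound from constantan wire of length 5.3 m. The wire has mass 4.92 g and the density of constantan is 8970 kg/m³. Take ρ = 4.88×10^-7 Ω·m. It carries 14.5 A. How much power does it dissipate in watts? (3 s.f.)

A = m/(density·L) = 0.00492/(8970×5.3) = 1.0349e-07 m²
R = ρL/A = (4.88×10^-7)(5.3)/(1.0349e-07) = 24.99 Ω
P = I²R = (14.5)² × 24.99 = 5250 W

5250 W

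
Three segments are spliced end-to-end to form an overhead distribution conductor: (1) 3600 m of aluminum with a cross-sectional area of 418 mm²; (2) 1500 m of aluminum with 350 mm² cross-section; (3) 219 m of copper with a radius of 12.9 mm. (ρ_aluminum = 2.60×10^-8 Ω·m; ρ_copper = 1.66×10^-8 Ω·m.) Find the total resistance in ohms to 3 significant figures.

Seg 1: A = 418 mm² = 4.180e-04 m²
R_1 = (2.60×10^-8)(3600)/(4.180e-04) = 0.2239 Ω
Seg 2: A = 350 mm² = 3.500e-04 m²
R_2 = (2.60×10^-8)(1500)/(3.500e-04) = 0.1114 Ω
Seg 3: A = πr² = π(1.2900e-02 m)² = 5.228e-04 m²
R_3 = (1.66×10^-8)(219)/(5.228e-04) = 0.006954 Ω
R_total = R_1 + R_2 + R_3 = 0.342 Ω

0.342 Ω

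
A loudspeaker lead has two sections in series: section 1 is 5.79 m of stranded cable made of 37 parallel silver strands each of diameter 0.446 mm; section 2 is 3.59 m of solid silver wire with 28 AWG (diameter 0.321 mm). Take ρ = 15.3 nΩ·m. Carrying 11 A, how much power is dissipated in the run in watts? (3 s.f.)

84.0 W

ρ = 15.3 nΩ·m = 1.53×10^-8 Ω·m
Section 1: A_strand = π(2.2300e-04)² = 1.562e-07 m²; R₁ = ρL/(N·A_s) = (1.53×10^-8)(5.79)/(37×1.562e-07) = 0.01533 Ω
Section 2: A = π(0.321/2 mm)² = π(1.6050e-04 m)² = 8.093e-08 m²
R₂ = (1.53×10^-8)(3.59)/(8.093e-08) = 0.6787 Ω
R = R₁ + R₂ = 0.694 Ω
P = I²R = (11)² × 0.694 = 84.0 W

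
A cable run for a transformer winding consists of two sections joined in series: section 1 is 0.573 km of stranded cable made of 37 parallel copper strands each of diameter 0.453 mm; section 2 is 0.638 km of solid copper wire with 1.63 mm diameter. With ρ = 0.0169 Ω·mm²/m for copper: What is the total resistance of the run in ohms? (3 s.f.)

ρ = 0.0169 Ω·mm²/m = 1.69×10^-8 Ω·m
Section 1: A_strand = π(2.2650e-04)² = 1.612e-07 m²; R₁ = ρL/(N·A_s) = (1.69×10^-8)(573)/(37×1.612e-07) = 1.624 Ω
Section 2: A = π(d/2)² = π(8.1500e-04 m)² = 2.087e-06 m²
R₂ = (1.69×10^-8)(638)/(2.087e-06) = 5.167 Ω
R = R₁ + R₂ = 6.79 Ω

6.79 Ω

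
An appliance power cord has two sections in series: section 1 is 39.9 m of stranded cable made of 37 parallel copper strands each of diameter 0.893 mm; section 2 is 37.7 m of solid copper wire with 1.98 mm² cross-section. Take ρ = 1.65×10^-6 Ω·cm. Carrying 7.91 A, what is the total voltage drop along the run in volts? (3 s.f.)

ρ = 1.65×10^-6 Ω·cm = 1.65×10^-8 Ω·m
Section 1: A_strand = π(4.4650e-04)² = 6.263e-07 m²; R₁ = ρL/(N·A_s) = (1.65×10^-8)(39.9)/(37×6.263e-07) = 0.02841 Ω
Section 2: A = 1.98 mm² = 1.980e-06 m²
R₂ = (1.65×10^-8)(37.7)/(1.980e-06) = 0.3142 Ω
R = R₁ + R₂ = 0.3426 Ω
V = IR = 7.91 × 0.3426 = 2.71 V

2.71 V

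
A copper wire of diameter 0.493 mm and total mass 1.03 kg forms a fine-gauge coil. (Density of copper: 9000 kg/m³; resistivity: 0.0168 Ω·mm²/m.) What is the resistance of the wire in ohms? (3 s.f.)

52.8 Ω

ρ = 0.0168 Ω·mm²/m = 1.68×10^-8 Ω·m
A = π(d/2)² = π(2.4650e-04 m)² = 1.9089e-07 m²
L = m/(density·A) = 1.03/(9000×1.9089e-07) = 599.5 m
R = ρL/A = (1.68×10^-8)(599.5)/(1.9089e-07) = 52.8 Ω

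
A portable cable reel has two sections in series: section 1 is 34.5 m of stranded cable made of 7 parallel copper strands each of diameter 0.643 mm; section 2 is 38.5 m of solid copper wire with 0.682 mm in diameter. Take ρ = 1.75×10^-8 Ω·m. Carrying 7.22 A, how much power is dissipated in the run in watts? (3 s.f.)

110 W

Section 1: A_strand = π(3.2150e-04)² = 3.247e-07 m²; R₁ = ρL/(N·A_s) = (1.75×10^-8)(34.5)/(7×3.247e-07) = 0.2656 Ω
Section 2: A = π(d/2)² = π(3.4100e-04 m)² = 3.653e-07 m²
R₂ = (1.75×10^-8)(38.5)/(3.653e-07) = 1.844 Ω
R = R₁ + R₂ = 2.11 Ω
P = I²R = (7.22)² × 2.11 = 110 W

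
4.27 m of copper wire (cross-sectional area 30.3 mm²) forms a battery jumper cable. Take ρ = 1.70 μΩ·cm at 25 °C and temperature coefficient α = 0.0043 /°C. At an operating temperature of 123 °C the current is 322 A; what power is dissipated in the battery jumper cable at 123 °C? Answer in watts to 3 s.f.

353 W

ρ = 1.70 μΩ·cm = 1.70×10^-8 Ω·m
A = 30.3 mm² = 3.030e-05 m²
R₍25₎ = ρL/A = (1.70×10^-8)(4.27)/(3.030e-05) = 0.002396 Ω
R₍123₎ = R₍25₎(1 + αΔT) = 0.002396 × (1 + 0.0043×98) = 0.003405 Ω
P = I²R = (322)² × 0.003405 = 353 W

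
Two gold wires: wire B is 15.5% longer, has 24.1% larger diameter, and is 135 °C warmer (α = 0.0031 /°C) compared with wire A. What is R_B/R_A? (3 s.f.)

1.06

R ∝ ρL/d² with ρ ∝ (1+αΔT), so R_B/R_A = (1 + 15.5/100) × (1 + 24.1/100)⁻² × (1 + 0.0031×135)
= 1.155 × 0.6493 × 1.419 = 1.06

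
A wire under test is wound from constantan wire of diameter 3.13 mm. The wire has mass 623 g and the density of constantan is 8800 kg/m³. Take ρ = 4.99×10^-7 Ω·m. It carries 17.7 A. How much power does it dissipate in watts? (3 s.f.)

187 W

A = π(d/2)² = π(1.5650e-03 m)² = 7.6945e-06 m²
L = m/(density·A) = 0.623/(8800×7.6945e-06) = 9.201 m
R = ρL/A = (4.99×10^-7)(9.201)/(7.6945e-06) = 0.5967 Ω
P = I²R = (17.7)² × 0.5967 = 187 W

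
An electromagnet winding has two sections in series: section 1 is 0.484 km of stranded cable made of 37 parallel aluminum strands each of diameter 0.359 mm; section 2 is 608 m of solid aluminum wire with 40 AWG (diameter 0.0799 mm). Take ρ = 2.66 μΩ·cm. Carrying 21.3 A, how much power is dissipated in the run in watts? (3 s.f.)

1.46×10^6 W

ρ = 2.66 μΩ·cm = 2.66×10^-8 Ω·m
Section 1: A_strand = π(1.7950e-04)² = 1.012e-07 m²; R₁ = ρL/(N·A_s) = (2.66×10^-8)(484)/(37×1.012e-07) = 3.438 Ω
Section 2: A = π(0.0799/2 mm)² = π(3.9950e-05 m)² = 5.014e-09 m²
R₂ = (2.66×10^-8)(608)/(5.014e-09) = 3226 Ω
R = R₁ + R₂ = 3229 Ω
P = I²R = (21.3)² × 3229 = 1.46×10^6 W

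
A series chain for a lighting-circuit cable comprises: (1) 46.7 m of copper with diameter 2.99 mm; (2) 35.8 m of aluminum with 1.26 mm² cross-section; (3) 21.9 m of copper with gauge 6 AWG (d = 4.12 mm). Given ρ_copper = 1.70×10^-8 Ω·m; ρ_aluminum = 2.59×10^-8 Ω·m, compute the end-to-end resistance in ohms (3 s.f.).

Seg 1: A = π(d/2)² = π(1.4950e-03 m)² = 7.022e-06 m²
R_1 = (1.70×10^-8)(46.7)/(7.022e-06) = 0.1131 Ω
Seg 2: A = 1.26 mm² = 1.260e-06 m²
R_2 = (2.59×10^-8)(35.8)/(1.260e-06) = 0.7359 Ω
Seg 3: A = π(4.12/2 mm)² = π(2.0600e-03 m)² = 1.333e-05 m²
R_3 = (1.70×10^-8)(21.9)/(1.333e-05) = 0.02793 Ω
R_total = R_1 + R_2 + R_3 = 0.877 Ω

0.877 Ω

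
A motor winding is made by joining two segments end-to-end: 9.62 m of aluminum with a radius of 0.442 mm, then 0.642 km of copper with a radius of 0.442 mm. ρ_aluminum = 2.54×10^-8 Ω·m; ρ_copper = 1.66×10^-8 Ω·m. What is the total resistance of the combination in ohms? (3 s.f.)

Segment 1: A = πr² = π(4.4200e-04 m)² = 6.138e-07 m²
R₁ = ρL/A = (2.54×10^-8)(9.62)/(6.138e-07) = 0.3981 Ω
R₂ = (1.66×10^-8)(642)/(6.138e-07) = 17.36 Ω
R = R₁ + R₂ = 17.8 Ω

17.8 Ω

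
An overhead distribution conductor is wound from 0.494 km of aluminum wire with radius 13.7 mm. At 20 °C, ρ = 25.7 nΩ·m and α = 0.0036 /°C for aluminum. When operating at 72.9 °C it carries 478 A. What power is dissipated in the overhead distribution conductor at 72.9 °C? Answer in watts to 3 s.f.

5860 W

ρ = 25.7 nΩ·m = 2.57×10^-8 Ω·m
A = πr² = π(1.3700e-02 m)² = 5.896e-04 m²
R₍20₎ = ρL/A = (2.57×10^-8)(494)/(5.896e-04) = 0.02153 Ω
R₍72.9₎ = R₍20₎(1 + αΔT) = 0.02153 × (1 + 0.0036×52.9) = 0.02563 Ω
P = I²R = (478)² × 0.02563 = 5860 W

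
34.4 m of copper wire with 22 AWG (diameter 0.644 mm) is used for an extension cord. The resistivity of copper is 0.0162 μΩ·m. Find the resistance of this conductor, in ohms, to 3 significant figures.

1.71 Ω

ρ = 0.0162 μΩ·m = 1.62×10^-8 Ω·m
A = π(0.644/2 mm)² = π(3.2200e-04 m)² = 3.257e-07 m²
R = ρL/A = (1.62×10^-8)(34.4 m)/(3.257e-07 m²) = 1.71 Ω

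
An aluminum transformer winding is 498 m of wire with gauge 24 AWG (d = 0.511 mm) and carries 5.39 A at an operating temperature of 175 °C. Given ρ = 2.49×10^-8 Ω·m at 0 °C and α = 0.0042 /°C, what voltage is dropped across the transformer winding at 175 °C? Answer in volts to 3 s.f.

A = π(0.511/2 mm)² = π(2.5550e-04 m)² = 2.051e-07 m²
R₍0₎ = ρL/A = (2.49×10^-8)(498)/(2.051e-07) = 60.46 Ω
R₍175₎ = R₍0₎(1 + αΔT) = 60.46 × (1 + 0.0042×175) = 104.9 Ω
V = IR = 5.39 × 104.9 = 565 V

565 V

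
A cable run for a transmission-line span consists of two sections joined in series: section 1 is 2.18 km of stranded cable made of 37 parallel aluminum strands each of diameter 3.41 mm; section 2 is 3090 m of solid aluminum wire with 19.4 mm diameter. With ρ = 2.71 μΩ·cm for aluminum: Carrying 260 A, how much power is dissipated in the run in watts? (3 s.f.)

31000 W

ρ = 2.71 μΩ·cm = 2.71×10^-8 Ω·m
Section 1: A_strand = π(1.7050e-03)² = 9.133e-06 m²; R₁ = ρL/(N·A_s) = (2.71×10^-8)(2180)/(37×9.133e-06) = 0.1748 Ω
Section 2: A = π(d/2)² = π(9.7000e-03 m)² = 2.956e-04 m²
R₂ = (2.71×10^-8)(3090)/(2.956e-04) = 0.2833 Ω
R = R₁ + R₂ = 0.4581 Ω
P = I²R = (260)² × 0.4581 = 31000 W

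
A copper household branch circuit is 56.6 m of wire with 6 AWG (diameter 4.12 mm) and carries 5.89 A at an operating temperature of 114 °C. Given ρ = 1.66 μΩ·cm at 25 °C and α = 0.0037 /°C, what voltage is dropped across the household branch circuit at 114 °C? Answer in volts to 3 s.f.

0.552 V

ρ = 1.66 μΩ·cm = 1.66×10^-8 Ω·m
A = π(4.12/2 mm)² = π(2.0600e-03 m)² = 1.333e-05 m²
R₍25₎ = ρL/A = (1.66×10^-8)(56.6)/(1.333e-05) = 0.07048 Ω
R₍114₎ = R₍25₎(1 + αΔT) = 0.07048 × (1 + 0.0037×89) = 0.09368 Ω
V = IR = 5.89 × 0.09368 = 0.552 V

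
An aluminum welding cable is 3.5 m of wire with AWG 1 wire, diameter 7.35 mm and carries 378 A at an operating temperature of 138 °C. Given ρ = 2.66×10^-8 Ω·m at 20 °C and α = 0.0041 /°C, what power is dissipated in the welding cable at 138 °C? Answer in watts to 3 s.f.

465 W

A = π(7.35/2 mm)² = π(3.6750e-03 m)² = 4.243e-05 m²
R₍20₎ = ρL/A = (2.66×10^-8)(3.5)/(4.243e-05) = 0.002194 Ω
R₍138₎ = R₍20₎(1 + αΔT) = 0.002194 × (1 + 0.0041×118) = 0.003256 Ω
P = I²R = (378)² × 0.003256 = 465 W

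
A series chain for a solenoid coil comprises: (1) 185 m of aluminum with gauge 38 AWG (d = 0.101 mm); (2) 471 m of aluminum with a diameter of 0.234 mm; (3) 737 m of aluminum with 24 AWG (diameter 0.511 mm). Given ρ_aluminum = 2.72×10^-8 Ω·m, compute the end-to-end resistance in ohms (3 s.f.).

1020 Ω

Seg 1: A = π(0.101/2 mm)² = π(5.0500e-05 m)² = 8.012e-09 m²
R_1 = (2.72×10^-8)(185)/(8.012e-09) = 628.1 Ω
Seg 2: A = π(d/2)² = π(1.1700e-04 m)² = 4.301e-08 m²
R_2 = (2.72×10^-8)(471)/(4.301e-08) = 297.9 Ω
Seg 3: A = π(0.511/2 mm)² = π(2.5550e-04 m)² = 2.051e-07 m²
R_3 = (2.72×10^-8)(737)/(2.051e-07) = 97.75 Ω
R_total = R_1 + R_2 + R_3 = 1020 Ω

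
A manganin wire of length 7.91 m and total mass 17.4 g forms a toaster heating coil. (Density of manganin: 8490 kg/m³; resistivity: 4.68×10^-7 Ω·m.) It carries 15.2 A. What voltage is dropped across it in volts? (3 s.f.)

217 V

A = m/(density·L) = 0.0174/(8490×7.91) = 2.5910e-07 m²
R = ρL/A = (4.68×10^-7)(7.91)/(2.5910e-07) = 14.29 Ω
V = IR = 15.2 × 14.29 = 217 V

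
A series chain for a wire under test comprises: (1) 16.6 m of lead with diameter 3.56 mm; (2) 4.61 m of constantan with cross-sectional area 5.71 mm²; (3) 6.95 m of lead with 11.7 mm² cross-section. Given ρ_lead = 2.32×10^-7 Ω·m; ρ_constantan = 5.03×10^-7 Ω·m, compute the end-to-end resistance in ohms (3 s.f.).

0.931 Ω

Seg 1: A = π(d/2)² = π(1.7800e-03 m)² = 9.954e-06 m²
R_1 = (2.32×10^-7)(16.6)/(9.954e-06) = 0.3869 Ω
Seg 2: A = 5.71 mm² = 5.710e-06 m²
R_2 = (5.03×10^-7)(4.61)/(5.710e-06) = 0.4061 Ω
Seg 3: A = 11.7 mm² = 1.170e-05 m²
R_3 = (2.32×10^-7)(6.95)/(1.170e-05) = 0.1378 Ω
R_total = R_1 + R_2 + R_3 = 0.931 Ω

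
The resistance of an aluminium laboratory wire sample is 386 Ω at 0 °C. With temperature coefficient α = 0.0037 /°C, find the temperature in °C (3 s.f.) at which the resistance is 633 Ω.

173 °C

R = R₀(1 + α(T − T₀)) ⇒ T = T₀ + (R/R₀ − 1)/α
T = 0 + (633/386 − 1)/0.0037 = 0 + (0.6399)/0.0037 = 173 °C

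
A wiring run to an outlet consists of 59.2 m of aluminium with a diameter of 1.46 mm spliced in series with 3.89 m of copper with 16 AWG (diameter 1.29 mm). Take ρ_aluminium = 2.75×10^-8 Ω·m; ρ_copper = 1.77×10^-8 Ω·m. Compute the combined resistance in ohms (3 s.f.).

Segment 1: A = π(d/2)² = π(7.3000e-04 m)² = 1.674e-06 m²
R₁ = ρL/A = (2.75×10^-8)(59.2)/(1.674e-06) = 0.9724 Ω
Segment 2: A = π(1.29/2 mm)² = π(6.4500e-04 m)² = 1.307e-06 m²
R₂ = (1.77×10^-8)(3.89)/(1.307e-06) = 0.05268 Ω
R = R₁ + R₂ = 1.03 Ω

1.03 Ω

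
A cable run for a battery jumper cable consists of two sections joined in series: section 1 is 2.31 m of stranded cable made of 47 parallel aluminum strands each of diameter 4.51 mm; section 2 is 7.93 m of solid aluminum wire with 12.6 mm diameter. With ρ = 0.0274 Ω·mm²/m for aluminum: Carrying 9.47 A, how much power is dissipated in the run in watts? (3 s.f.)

0.164 W

ρ = 0.0274 Ω·mm²/m = 2.74×10^-8 Ω·m
Section 1: A_strand = π(2.2550e-03)² = 1.598e-05 m²; R₁ = ρL/(N·A_s) = (2.74×10^-8)(2.31)/(47×1.598e-05) = 8.430×10^-5 Ω
Section 2: A = π(d/2)² = π(6.3000e-03 m)² = 1.247e-04 m²
R₂ = (2.74×10^-8)(7.93)/(1.247e-04) = 0.001743 Ω
R = R₁ + R₂ = 0.001827 Ω
P = I²R = (9.47)² × 0.001827 = 0.164 W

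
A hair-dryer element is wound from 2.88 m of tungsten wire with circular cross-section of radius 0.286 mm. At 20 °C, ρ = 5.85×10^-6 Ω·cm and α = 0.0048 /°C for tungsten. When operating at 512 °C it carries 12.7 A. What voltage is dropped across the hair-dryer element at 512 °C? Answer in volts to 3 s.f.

28.0 V

ρ = 5.85×10^-6 Ω·cm = 5.85×10^-8 Ω·m
A = πr² = π(2.8600e-04 m)² = 2.570e-07 m²
R₍20₎ = ρL/A = (5.85×10^-8)(2.88)/(2.570e-07) = 0.6556 Ω
R₍512₎ = R₍20₎(1 + αΔT) = 0.6556 × (1 + 0.0048×492) = 2.204 Ω
V = IR = 12.7 × 2.204 = 28.0 V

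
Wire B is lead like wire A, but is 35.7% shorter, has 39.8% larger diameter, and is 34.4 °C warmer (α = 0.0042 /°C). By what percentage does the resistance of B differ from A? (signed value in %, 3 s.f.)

R ∝ ρL/d² with ρ ∝ (1+αΔT), so R_B/R_A = (1 − 35.7/100) × (1 + 39.8/100)⁻² × (1 + 0.0042×34.4)
= 0.643 × 0.5117 × 1.145 = 0.3765
(R_B − R_A)/R_A = 0.3765 − 1 = -62.3%

-62.3%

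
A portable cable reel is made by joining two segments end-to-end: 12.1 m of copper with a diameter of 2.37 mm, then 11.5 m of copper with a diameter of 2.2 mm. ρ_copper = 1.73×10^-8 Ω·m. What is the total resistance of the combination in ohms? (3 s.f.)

Segment 1: A = π(d/2)² = π(1.1850e-03 m)² = 4.412e-06 m²
R₁ = ρL/A = (1.73×10^-8)(12.1)/(4.412e-06) = 0.04745 Ω
Segment 2: A = π(d/2)² = π(1.1000e-03 m)² = 3.801e-06 m²
R₂ = (1.73×10^-8)(11.5)/(3.801e-06) = 0.05234 Ω
R = R₁ + R₂ = 0.0998 Ω

0.0998 Ω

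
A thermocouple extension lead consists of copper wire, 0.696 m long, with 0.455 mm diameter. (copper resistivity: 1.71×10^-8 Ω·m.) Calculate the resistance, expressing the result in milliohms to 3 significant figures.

A = π(d/2)² = π(2.2750e-04 m)² = 1.626e-07 m²
R = ρL/A = (1.71×10^-8)(0.696 m)/(1.626e-07 m²) = 73.2 mΩ

73.2 mΩ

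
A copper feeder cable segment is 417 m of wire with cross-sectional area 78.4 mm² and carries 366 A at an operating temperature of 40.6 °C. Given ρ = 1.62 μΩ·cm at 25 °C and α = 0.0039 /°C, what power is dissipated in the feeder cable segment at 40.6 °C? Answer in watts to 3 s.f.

12200 W

ρ = 1.62 μΩ·cm = 1.62×10^-8 Ω·m
A = 78.4 mm² = 7.840e-05 m²
R₍25₎ = ρL/A = (1.62×10^-8)(417)/(7.840e-05) = 0.08617 Ω
R₍40.6₎ = R₍25₎(1 + αΔT) = 0.08617 × (1 + 0.0039×15.6) = 0.09141 Ω
P = I²R = (366)² × 0.09141 = 12200 W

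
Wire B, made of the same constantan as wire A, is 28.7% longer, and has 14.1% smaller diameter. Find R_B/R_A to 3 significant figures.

1.74

R ∝ L/d², so R_B/R_A = (1 + 28.7/100) × (1 − 14.1/100)⁻²
= 1.287 × 1.355 = 1.74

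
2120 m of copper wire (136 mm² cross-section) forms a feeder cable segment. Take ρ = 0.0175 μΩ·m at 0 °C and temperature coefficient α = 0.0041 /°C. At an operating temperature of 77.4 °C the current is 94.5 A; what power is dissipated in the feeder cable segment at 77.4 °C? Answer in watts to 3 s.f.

3210 W

ρ = 0.0175 μΩ·m = 1.75×10^-8 Ω·m
A = 136 mm² = 1.360e-04 m²
R₍0₎ = ρL/A = (1.75×10^-8)(2120)/(1.360e-04) = 0.2728 Ω
R₍77.4₎ = R₍0₎(1 + αΔT) = 0.2728 × (1 + 0.0041×77.4) = 0.3594 Ω
P = I²R = (94.5)² × 0.3594 = 3210 W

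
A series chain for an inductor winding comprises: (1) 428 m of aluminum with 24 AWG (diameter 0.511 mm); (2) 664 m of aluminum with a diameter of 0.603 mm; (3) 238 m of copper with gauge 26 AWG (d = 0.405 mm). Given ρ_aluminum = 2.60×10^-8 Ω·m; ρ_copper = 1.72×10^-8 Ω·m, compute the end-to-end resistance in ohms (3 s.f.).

Seg 1: A = π(0.511/2 mm)² = π(2.5550e-04 m)² = 2.051e-07 m²
R_1 = (2.60×10^-8)(428)/(2.051e-07) = 54.26 Ω
Seg 2: A = π(d/2)² = π(3.0150e-04 m)² = 2.856e-07 m²
R_2 = (2.60×10^-8)(664)/(2.856e-07) = 60.45 Ω
Seg 3: A = π(0.405/2 mm)² = π(2.0250e-04 m)² = 1.288e-07 m²
R_3 = (1.72×10^-8)(238)/(1.288e-07) = 31.78 Ω
R_total = R_1 + R_2 + R_3 = 146 Ω

146 Ω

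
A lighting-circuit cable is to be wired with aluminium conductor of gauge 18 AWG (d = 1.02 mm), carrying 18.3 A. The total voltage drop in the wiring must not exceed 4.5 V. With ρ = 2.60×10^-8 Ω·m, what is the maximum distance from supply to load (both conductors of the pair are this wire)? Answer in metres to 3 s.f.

3.86 m

A = π(1.02/2 mm)² = π(5.1000e-04 m)² = 8.171e-07 m²
L_max = V_max·A/(2·ρI) = (4.5)(8.171e-07)/(2×2.60×10^-8×18.3) = 3.86 m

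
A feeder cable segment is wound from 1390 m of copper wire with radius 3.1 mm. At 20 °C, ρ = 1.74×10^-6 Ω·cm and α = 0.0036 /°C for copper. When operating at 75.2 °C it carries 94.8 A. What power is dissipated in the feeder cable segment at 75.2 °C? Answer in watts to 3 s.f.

ρ = 1.74×10^-6 Ω·cm = 1.74×10^-8 Ω·m
A = πr² = π(3.1000e-03 m)² = 3.019e-05 m²
R₍20₎ = ρL/A = (1.74×10^-8)(1390)/(3.019e-05) = 0.8011 Ω
R₍75.2₎ = R₍20₎(1 + αΔT) = 0.8011 × (1 + 0.0036×55.2) = 0.9603 Ω
P = I²R = (94.8)² × 0.9603 = 8630 W

8630 W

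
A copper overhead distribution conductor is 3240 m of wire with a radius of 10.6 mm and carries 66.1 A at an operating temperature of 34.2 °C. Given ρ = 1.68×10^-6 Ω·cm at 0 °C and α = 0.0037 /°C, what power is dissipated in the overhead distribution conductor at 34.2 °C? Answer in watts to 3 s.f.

ρ = 1.68×10^-6 Ω·cm = 1.68×10^-8 Ω·m
A = πr² = π(1.0600e-02 m)² = 3.530e-04 m²
R₍0₎ = ρL/A = (1.68×10^-8)(3240)/(3.530e-04) = 0.1542 Ω
R₍34.2₎ = R₍0₎(1 + αΔT) = 0.1542 × (1 + 0.0037×34.2) = 0.1737 Ω
P = I²R = (66.1)² × 0.1737 = 759 W

759 W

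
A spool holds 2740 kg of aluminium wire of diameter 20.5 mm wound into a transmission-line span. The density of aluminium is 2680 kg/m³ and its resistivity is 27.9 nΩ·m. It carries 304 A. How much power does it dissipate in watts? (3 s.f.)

24200 W

ρ = 27.9 nΩ·m = 2.79×10^-8 Ω·m
A = π(d/2)² = π(1.0250e-02 m)² = 3.3006e-04 m²
L = m/(density·A) = 2740/(2680×3.3006e-04) = 3098 m
R = ρL/A = (2.79×10^-8)(3098)/(3.3006e-04) = 0.2618 Ω
P = I²R = (304)² × 0.2618 = 24200 W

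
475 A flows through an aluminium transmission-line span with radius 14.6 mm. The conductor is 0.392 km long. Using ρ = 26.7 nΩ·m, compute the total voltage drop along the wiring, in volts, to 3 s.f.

7.42 V

ρ = 26.7 nΩ·m = 2.67×10^-8 Ω·m
A = πr² = π(1.4600e-02 m)² = 6.697e-04 m²
R = ρL/A = (2.67×10^-8)(392)/(6.697e-04) = 0.01563 Ω
V = IR = 475 × 0.01563 = 7.42 V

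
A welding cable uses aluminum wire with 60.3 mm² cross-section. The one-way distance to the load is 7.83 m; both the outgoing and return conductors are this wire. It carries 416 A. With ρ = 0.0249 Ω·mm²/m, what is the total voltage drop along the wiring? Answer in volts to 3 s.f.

ρ = 0.0249 Ω·mm²/m = 2.49×10^-8 Ω·m
A = 60.3 mm² = 6.030e-05 m²
Total conductor length (both ways) L = 2 × 7.83 = 15.66 m
R = ρL/A = (2.49×10^-8)(15.66)/(6.030e-05) = 0.006467 Ω
V = IR = 416 × 0.006467 = 2.69 V

2.69 V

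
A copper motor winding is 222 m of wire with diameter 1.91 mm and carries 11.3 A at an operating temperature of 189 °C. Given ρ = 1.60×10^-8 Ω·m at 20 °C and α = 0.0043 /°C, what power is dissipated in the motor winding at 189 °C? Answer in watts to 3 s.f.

A = π(d/2)² = π(9.5500e-04 m)² = 2.865e-06 m²
R₍20₎ = ρL/A = (1.60×10^-8)(222)/(2.865e-06) = 1.24 Ω
R₍189₎ = R₍20₎(1 + αΔT) = 1.24 × (1 + 0.0043×169) = 2.141 Ω
P = I²R = (11.3)² × 2.141 = 273 W

273 W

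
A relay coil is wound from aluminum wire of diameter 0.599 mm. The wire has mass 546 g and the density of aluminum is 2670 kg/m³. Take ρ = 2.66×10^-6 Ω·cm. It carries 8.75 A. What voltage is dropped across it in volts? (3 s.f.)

ρ = 2.66×10^-6 Ω·cm = 2.66×10^-8 Ω·m
A = π(d/2)² = π(2.9950e-04 m)² = 2.8180e-07 m²
L = m/(density·A) = 0.546/(2670×2.8180e-07) = 725.7 m
R = ρL/A = (2.66×10^-8)(725.7)/(2.8180e-07) = 68.5 Ω
V = IR = 8.75 × 68.5 = 599 V

599 V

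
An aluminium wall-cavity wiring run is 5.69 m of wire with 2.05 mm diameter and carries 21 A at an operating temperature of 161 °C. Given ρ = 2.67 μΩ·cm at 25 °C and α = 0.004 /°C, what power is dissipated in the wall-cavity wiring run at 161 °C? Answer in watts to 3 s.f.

31.3 W

ρ = 2.67 μΩ·cm = 2.67×10^-8 Ω·m
A = π(d/2)² = π(1.0250e-03 m)² = 3.301e-06 m²
R₍25₎ = ρL/A = (2.67×10^-8)(5.69)/(3.301e-06) = 0.04603 Ω
R₍161₎ = R₍25₎(1 + αΔT) = 0.04603 × (1 + 0.004×136) = 0.07107 Ω
P = I²R = (21)² × 0.07107 = 31.3 W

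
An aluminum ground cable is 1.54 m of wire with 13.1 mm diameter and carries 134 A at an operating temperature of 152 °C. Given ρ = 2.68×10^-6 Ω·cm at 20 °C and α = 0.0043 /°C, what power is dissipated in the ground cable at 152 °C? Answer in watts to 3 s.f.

ρ = 2.68×10^-6 Ω·cm = 2.68×10^-8 Ω·m
A = π(d/2)² = π(6.5500e-03 m)² = 1.348e-04 m²
R₍20₎ = ρL/A = (2.68×10^-8)(1.54)/(1.348e-04) = 3.062×10^-4 Ω
R₍152₎ = R₍20₎(1 + αΔT) = 3.062×10^-4 × (1 + 0.0043×132) = 4.800×10^-4 Ω
P = I²R = (134)² × 4.800×10^-4 = 8.62 W

8.62 W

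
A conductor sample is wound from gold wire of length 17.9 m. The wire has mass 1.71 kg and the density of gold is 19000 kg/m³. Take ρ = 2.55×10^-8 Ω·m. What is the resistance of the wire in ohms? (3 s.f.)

0.0908 Ω

A = m/(density·L) = 1.71/(19000×17.9) = 5.0279e-06 m²
R = ρL/A = (2.55×10^-8)(17.9)/(5.0279e-06) = 0.0908 Ω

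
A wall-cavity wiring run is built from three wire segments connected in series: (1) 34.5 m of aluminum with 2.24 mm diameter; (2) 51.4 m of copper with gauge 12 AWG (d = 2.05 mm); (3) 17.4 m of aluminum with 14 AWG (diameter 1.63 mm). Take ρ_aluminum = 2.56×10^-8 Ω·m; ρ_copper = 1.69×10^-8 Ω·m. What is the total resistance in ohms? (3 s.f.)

0.701 Ω

Seg 1: A = π(d/2)² = π(1.1200e-03 m)² = 3.941e-06 m²
R_1 = (2.56×10^-8)(34.5)/(3.941e-06) = 0.2241 Ω
Seg 2: A = π(2.05/2 mm)² = π(1.0250e-03 m)² = 3.301e-06 m²
R_2 = (1.69×10^-8)(51.4)/(3.301e-06) = 0.2632 Ω
Seg 3: A = π(1.63/2 mm)² = π(8.1500e-04 m)² = 2.087e-06 m²
R_3 = (2.56×10^-8)(17.4)/(2.087e-06) = 0.2135 Ω
R_total = R_1 + R_2 + R_3 = 0.701 Ω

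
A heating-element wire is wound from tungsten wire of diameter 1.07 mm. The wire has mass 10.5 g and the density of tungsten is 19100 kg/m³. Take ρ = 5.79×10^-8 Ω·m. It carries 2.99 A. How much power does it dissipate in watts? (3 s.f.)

0.352 W

A = π(d/2)² = π(5.3500e-04 m)² = 8.9920e-07 m²
L = m/(density·A) = 0.0105/(19100×8.9920e-07) = 0.6114 m
R = ρL/A = (5.79×10^-8)(0.6114)/(8.9920e-07) = 0.03937 Ω
P = I²R = (2.99)² × 0.03937 = 0.352 W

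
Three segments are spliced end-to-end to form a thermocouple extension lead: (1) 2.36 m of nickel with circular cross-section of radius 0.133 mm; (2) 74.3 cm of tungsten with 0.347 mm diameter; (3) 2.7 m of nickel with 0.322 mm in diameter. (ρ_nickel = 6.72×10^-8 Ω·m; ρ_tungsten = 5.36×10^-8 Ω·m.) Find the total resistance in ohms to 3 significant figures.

5.50 Ω

Seg 1: A = πr² = π(1.3300e-04 m)² = 5.557e-08 m²
R_1 = (6.72×10^-8)(2.36)/(5.557e-08) = 2.854 Ω
Seg 2: A = π(d/2)² = π(1.7350e-04 m)² = 9.457e-08 m²
R_2 = (5.36×10^-8)(0.743)/(9.457e-08) = 0.4211 Ω
Seg 3: A = π(d/2)² = π(1.6100e-04 m)² = 8.143e-08 m²
R_3 = (6.72×10^-8)(2.7)/(8.143e-08) = 2.228 Ω
R_total = R_1 + R_2 + R_3 = 5.50 Ω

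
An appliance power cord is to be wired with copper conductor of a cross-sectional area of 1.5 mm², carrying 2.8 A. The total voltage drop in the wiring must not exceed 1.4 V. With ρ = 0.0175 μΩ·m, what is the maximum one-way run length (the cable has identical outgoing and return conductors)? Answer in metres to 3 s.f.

ρ = 0.0175 μΩ·m = 1.75×10^-8 Ω·m
A = 1.5 mm² = 1.500e-06 m²
L_max = V_max·A/(2·ρI) = (1.4)(1.500e-06)/(2×1.75×10^-8×2.8) = 21.4 m

21.4 m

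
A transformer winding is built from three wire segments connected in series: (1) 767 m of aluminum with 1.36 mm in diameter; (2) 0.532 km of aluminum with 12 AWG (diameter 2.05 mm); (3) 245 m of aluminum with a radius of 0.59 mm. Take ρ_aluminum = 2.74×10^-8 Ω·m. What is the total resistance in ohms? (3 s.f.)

25.0 Ω

Seg 1: A = π(d/2)² = π(6.8000e-04 m)² = 1.453e-06 m²
R_1 = (2.74×10^-8)(767)/(1.453e-06) = 14.47 Ω
Seg 2: A = π(2.05/2 mm)² = π(1.0250e-03 m)² = 3.301e-06 m²
R_2 = (2.74×10^-8)(532)/(3.301e-06) = 4.416 Ω
Seg 3: A = πr² = π(5.9000e-04 m)² = 1.094e-06 m²
R_3 = (2.74×10^-8)(245)/(1.094e-06) = 6.139 Ω
R_total = R_1 + R_2 + R_3 = 25.0 Ω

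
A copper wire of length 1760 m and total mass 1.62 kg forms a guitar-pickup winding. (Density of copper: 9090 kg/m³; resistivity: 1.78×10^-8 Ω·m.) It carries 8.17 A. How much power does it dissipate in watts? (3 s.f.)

20700 W

A = m/(density·L) = 1.62/(9090×1760) = 1.0126e-07 m²
R = ρL/A = (1.78×10^-8)(1760)/(1.0126e-07) = 309.4 Ω
P = I²R = (8.17)² × 309.4 = 20700 W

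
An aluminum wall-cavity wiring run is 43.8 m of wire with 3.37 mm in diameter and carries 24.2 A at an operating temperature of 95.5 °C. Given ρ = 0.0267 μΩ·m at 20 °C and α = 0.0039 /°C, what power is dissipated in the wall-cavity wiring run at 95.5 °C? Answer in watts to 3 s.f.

99.4 W

ρ = 0.0267 μΩ·m = 2.67×10^-8 Ω·m
A = π(d/2)² = π(1.6850e-03 m)² = 8.920e-06 m²
R₍20₎ = ρL/A = (2.67×10^-8)(43.8)/(8.920e-06) = 0.1311 Ω
R₍95.5₎ = R₍20₎(1 + αΔT) = 0.1311 × (1 + 0.0039×75.5) = 0.1697 Ω
P = I²R = (24.2)² × 0.1697 = 99.4 W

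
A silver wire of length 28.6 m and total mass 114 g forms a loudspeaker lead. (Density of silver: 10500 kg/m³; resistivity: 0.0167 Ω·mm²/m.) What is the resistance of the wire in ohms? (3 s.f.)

ρ = 0.0167 Ω·mm²/m = 1.67×10^-8 Ω·m
A = m/(density·L) = 0.114/(10500×28.6) = 3.7962e-07 m²
R = ρL/A = (1.67×10^-8)(28.6)/(3.7962e-07) = 1.26 Ω

1.26 Ω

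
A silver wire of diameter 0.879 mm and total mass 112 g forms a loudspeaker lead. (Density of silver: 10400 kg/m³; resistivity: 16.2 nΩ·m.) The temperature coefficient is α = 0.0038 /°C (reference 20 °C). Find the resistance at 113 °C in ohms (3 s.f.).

0.641 Ω

ρ = 16.2 nΩ·m = 1.62×10^-8 Ω·m
A = π(d/2)² = π(4.3950e-04 m)² = 6.0683e-07 m²
L = m/(density·A) = 0.112/(10400×6.0683e-07) = 17.75 m
R = ρL/A = (1.62×10^-8)(17.75)/(6.0683e-07) = 0.4738 Ω
R(113 °C) = 0.4738 × (1 + 0.0038×93) = 0.641 Ω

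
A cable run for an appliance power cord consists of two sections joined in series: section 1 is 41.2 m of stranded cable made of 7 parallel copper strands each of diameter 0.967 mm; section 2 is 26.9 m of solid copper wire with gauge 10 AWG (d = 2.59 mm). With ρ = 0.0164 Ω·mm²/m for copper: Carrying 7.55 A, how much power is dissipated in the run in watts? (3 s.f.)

ρ = 0.0164 Ω·mm²/m = 1.64×10^-8 Ω·m
Section 1: A_strand = π(4.8350e-04)² = 7.344e-07 m²; R₁ = ρL/(N·A_s) = (1.64×10^-8)(41.2)/(7×7.344e-07) = 0.1314 Ω
Section 2: A = π(2.59/2 mm)² = π(1.2950e-03 m)² = 5.269e-06 m²
R₂ = (1.64×10^-8)(26.9)/(5.269e-06) = 0.08373 Ω
R = R₁ + R₂ = 0.2152 Ω
P = I²R = (7.55)² × 0.2152 = 12.3 W

12.3 W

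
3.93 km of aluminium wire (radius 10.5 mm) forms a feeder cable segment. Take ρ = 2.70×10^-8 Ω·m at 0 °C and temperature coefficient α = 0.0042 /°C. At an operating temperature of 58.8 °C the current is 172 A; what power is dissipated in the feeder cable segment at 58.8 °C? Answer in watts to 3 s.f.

A = πr² = π(1.0500e-02 m)² = 3.464e-04 m²
R₍0₎ = ρL/A = (2.70×10^-8)(3930)/(3.464e-04) = 0.3064 Ω
R₍58.8₎ = R₍0₎(1 + αΔT) = 0.3064 × (1 + 0.0042×58.8) = 0.382 Ω
P = I²R = (172)² × 0.382 = 11300 W

11300 W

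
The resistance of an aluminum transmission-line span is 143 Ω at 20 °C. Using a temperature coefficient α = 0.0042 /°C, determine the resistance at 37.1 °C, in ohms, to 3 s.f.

153 Ω

ΔT = 37.1 − 20 = 17.1 °C
R = R₀(1 + αΔT) = 143 × (1 + 0.0042×17.1) = 143 × 1.072 = 153 Ω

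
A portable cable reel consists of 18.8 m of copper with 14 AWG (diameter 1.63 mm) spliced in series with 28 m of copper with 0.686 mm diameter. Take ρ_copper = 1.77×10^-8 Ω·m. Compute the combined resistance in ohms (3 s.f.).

Segment 1: A = π(1.63/2 mm)² = π(8.1500e-04 m)² = 2.087e-06 m²
R₁ = ρL/A = (1.77×10^-8)(18.8)/(2.087e-06) = 0.1595 Ω
Segment 2: A = π(d/2)² = π(3.4300e-04 m)² = 3.696e-07 m²
R₂ = (1.77×10^-8)(28)/(3.696e-07) = 1.341 Ω
R = R₁ + R₂ = 1.50 Ω

1.50 Ω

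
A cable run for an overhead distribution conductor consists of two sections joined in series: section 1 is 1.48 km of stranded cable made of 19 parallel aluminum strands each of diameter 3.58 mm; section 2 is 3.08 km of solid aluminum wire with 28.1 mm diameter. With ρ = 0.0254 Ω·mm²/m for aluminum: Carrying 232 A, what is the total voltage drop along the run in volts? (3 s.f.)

ρ = 0.0254 Ω·mm²/m = 2.54×10^-8 Ω·m
Section 1: A_strand = π(1.7900e-03)² = 1.007e-05 m²; R₁ = ρL/(N·A_s) = (2.54×10^-8)(1480)/(19×1.007e-05) = 0.1966 Ω
Section 2: A = π(d/2)² = π(1.4050e-02 m)² = 6.202e-04 m²
R₂ = (2.54×10^-8)(3080)/(6.202e-04) = 0.1261 Ω
R = R₁ + R₂ = 0.3227 Ω
V = IR = 232 × 0.3227 = 74.9 V

74.9 V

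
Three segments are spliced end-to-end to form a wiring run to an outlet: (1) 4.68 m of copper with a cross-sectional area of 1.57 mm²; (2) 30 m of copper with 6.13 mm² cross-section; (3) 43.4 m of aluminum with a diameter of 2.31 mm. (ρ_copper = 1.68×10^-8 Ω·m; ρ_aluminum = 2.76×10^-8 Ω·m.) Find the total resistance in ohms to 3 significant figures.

Seg 1: A = 1.57 mm² = 1.570e-06 m²
R_1 = (1.68×10^-8)(4.68)/(1.570e-06) = 0.05008 Ω
Seg 2: A = 6.13 mm² = 6.130e-06 m²
R_2 = (1.68×10^-8)(30)/(6.130e-06) = 0.08222 Ω
Seg 3: A = π(d/2)² = π(1.1550e-03 m)² = 4.191e-06 m²
R_3 = (2.76×10^-8)(43.4)/(4.191e-06) = 0.2858 Ω
R_total = R_1 + R_2 + R_3 = 0.418 Ω

0.418 Ω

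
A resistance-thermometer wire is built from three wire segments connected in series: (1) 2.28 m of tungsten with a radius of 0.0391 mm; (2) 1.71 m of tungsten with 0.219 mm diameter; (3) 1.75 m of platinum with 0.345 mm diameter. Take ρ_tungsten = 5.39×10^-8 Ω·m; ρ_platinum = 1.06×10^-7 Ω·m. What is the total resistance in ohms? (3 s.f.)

30.0 Ω

Seg 1: A = πr² = π(3.9100e-05 m)² = 4.803e-09 m²
R_1 = (5.39×10^-8)(2.28)/(4.803e-09) = 25.59 Ω
Seg 2: A = π(d/2)² = π(1.0950e-04 m)² = 3.767e-08 m²
R_2 = (5.39×10^-8)(1.71)/(3.767e-08) = 2.447 Ω
Seg 3: A = π(d/2)² = π(1.7250e-04 m)² = 9.348e-08 m²
R_3 = (1.06×10^-7)(1.75)/(9.348e-08) = 1.984 Ω
R_total = R_1 + R_2 + R_3 = 30.0 Ω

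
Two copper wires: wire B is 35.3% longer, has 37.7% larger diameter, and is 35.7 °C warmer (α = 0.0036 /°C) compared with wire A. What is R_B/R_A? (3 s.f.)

R ∝ ρL/d² with ρ ∝ (1+αΔT), so R_B/R_A = (1 + 35.3/100) × (1 + 37.7/100)⁻² × (1 + 0.0036×35.7)
= 1.353 × 0.5274 × 1.129 = 0.805

0.805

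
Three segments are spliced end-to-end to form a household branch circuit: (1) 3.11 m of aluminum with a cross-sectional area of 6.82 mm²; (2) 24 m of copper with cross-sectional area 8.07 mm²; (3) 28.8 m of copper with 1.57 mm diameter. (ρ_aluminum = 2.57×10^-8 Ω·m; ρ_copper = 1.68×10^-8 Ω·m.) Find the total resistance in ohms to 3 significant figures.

0.312 Ω

Seg 1: A = 6.82 mm² = 6.820e-06 m²
R_1 = (2.57×10^-8)(3.11)/(6.820e-06) = 0.01172 Ω
Seg 2: A = 8.07 mm² = 8.070e-06 m²
R_2 = (1.68×10^-8)(24)/(8.070e-06) = 0.04996 Ω
Seg 3: A = π(d/2)² = π(7.8500e-04 m)² = 1.936e-06 m²
R_3 = (1.68×10^-8)(28.8)/(1.936e-06) = 0.2499 Ω
R_total = R_1 + R_2 + R_3 = 0.312 Ω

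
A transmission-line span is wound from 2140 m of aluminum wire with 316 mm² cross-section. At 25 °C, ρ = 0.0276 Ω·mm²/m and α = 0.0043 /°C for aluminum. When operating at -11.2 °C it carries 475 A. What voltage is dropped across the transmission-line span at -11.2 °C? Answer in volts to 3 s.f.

ρ = 0.0276 Ω·mm²/m = 2.76×10^-8 Ω·m
A = 316 mm² = 3.160e-04 m²
R₍25₎ = ρL/A = (2.76×10^-8)(2140)/(3.160e-04) = 0.1869 Ω
R₍-11.2₎ = R₍25₎(1 + αΔT) = 0.1869 × (1 + 0.0043×-36.2) = 0.1578 Ω
V = IR = 475 × 0.1578 = 75.0 V

75.0 V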